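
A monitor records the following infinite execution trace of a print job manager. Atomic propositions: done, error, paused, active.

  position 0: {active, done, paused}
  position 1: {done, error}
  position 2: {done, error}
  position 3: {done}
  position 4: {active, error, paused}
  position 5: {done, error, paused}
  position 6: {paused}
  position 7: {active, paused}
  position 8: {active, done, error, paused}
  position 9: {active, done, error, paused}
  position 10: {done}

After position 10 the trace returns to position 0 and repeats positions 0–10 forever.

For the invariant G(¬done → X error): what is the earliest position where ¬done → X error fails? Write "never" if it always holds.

6

Check ¬done → X error at each position in order: 0 ✓, 1 ✓, 2 ✓, 3 ✓, 4 ✓, 5 ✓.
At position 6 the labels are {paused} and the next position 7 has {active, paused}, so ¬done → X error is false there. This is the first violation.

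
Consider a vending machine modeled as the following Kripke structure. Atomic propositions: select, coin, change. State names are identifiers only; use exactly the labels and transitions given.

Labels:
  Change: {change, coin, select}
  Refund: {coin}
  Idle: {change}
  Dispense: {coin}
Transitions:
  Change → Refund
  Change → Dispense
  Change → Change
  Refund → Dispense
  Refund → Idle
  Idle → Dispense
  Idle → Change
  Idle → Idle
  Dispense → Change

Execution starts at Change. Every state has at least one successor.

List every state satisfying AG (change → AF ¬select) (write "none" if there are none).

States satisfying change → AF ¬select: {Refund, Idle, Dispense}.
States satisfying AG (change → AF ¬select): ∅.

none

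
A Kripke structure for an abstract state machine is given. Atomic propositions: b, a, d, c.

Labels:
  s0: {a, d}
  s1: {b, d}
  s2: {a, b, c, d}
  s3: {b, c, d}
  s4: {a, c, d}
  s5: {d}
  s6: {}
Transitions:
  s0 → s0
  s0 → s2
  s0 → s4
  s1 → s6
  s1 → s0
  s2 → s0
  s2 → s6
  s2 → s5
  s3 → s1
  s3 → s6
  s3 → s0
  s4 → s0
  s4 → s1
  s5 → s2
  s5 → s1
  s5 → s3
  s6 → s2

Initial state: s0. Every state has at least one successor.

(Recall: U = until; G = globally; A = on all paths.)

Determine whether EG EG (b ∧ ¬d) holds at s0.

Violated

States satisfying EG (b ∧ ¬d): ∅.
States satisfying EG EG (b ∧ ¬d): ∅.
No suitable path/successor from s0 witnesses the formula.
s0 ∉ Sat(EG EG (b ∧ ¬d)).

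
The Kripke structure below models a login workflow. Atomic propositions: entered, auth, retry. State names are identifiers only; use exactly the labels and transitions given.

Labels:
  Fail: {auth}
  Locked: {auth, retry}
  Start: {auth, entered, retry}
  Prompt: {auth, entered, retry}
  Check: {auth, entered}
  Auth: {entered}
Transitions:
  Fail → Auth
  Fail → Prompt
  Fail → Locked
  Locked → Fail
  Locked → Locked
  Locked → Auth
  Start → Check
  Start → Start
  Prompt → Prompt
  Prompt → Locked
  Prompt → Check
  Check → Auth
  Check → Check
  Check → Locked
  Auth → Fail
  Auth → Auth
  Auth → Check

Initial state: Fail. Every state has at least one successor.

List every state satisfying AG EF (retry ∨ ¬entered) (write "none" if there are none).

{Fail, Locked, Start, Prompt, Check, Auth}

States satisfying EF (retry ∨ ¬entered): {Fail, Locked, Start, Prompt, Check, Auth}.
States satisfying AG EF (retry ∨ ¬entered): {Fail, Locked, Start, Prompt, Check, Auth}.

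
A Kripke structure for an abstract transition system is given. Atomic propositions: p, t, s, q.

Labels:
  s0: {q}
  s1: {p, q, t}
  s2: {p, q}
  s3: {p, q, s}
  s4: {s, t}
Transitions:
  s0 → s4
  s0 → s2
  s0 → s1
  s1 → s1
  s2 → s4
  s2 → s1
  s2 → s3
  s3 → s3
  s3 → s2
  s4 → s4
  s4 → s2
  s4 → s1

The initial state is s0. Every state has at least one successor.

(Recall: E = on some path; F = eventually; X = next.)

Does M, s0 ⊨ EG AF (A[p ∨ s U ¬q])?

States satisfying AF (A[p ∨ s U ¬q]): {s4}.
States satisfying EG AF (A[p ∨ s U ¬q]): {s4}.
No suitable path/successor from s0 witnesses the formula.
s0 ∉ Sat(EG AF (A[p ∨ s U ¬q])).

No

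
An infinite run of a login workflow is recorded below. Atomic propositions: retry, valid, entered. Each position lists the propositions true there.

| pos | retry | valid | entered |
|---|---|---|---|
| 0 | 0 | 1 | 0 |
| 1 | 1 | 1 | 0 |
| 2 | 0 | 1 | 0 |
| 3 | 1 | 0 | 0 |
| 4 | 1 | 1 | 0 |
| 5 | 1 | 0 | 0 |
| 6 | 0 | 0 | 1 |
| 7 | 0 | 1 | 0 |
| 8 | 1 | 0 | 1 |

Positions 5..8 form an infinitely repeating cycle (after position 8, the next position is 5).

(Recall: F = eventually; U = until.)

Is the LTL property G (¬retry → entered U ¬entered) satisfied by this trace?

¬retry → entered U ¬entered holds at every position 0..8, and those are all positions ever visited, so G (¬retry → entered U ¬entered) holds.
Positions where ¬retry holds: 0, 2, 6, 7.
Check entered U ¬entered at each: 0→ok, 2→ok, 6→ok, 7→ok.

Holds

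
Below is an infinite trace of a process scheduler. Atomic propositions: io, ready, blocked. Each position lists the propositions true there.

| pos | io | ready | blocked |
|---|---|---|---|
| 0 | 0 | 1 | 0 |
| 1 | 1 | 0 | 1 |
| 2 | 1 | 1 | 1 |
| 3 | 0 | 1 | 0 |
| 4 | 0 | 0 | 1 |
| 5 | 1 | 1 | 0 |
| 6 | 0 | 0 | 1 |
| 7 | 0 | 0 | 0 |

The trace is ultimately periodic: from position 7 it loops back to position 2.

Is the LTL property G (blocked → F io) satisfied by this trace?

Yes

blocked → F io holds at every position 0..7, and those are all positions ever visited, so G (blocked → F io) holds.
Positions where blocked holds: 1, 2, 4, 6.
Check F io at each: 1→ok, 2→ok, 4→ok, 6→ok.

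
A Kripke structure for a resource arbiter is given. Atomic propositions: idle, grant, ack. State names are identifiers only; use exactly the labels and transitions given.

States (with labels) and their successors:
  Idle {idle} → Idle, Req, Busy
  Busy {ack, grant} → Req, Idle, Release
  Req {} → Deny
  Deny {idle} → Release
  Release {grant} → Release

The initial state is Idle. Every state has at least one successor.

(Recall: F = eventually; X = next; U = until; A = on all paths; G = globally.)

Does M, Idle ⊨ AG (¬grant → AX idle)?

Violated

States satisfying ¬grant → AX idle: {Busy, Req, Release}.
States satisfying AG (¬grant → AX idle): {Release}.
Deny is reachable from Idle and violates ¬grant → AX idle, so AG fails at Idle.
Idle ∉ Sat(AG (¬grant → AX idle)).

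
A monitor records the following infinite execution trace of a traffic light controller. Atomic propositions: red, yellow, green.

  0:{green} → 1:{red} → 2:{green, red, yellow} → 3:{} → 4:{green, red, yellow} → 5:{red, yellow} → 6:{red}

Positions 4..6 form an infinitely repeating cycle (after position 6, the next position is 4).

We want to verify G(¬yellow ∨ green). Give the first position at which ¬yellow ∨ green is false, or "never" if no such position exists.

Check ¬yellow ∨ green at each position in order: 0 ✓, 1 ✓, 2 ✓, 3 ✓, 4 ✓.
At position 5 the labels are {red, yellow}, so ¬yellow ∨ green is false there. This is the first violation.

5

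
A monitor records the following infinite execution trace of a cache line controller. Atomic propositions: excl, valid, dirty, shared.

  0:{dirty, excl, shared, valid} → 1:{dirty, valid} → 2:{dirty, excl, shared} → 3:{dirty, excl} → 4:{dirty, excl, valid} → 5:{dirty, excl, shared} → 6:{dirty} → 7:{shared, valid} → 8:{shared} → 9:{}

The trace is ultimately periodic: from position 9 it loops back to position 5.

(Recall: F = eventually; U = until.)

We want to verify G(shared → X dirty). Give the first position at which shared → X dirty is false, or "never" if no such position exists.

Check shared → X dirty at each position in order: 0 ✓, 1 ✓, 2 ✓, 3 ✓, 4 ✓, 5 ✓, 6 ✓.
At position 7 the labels are {shared, valid} and the next position 8 has {shared}, so shared → X dirty is false there. This is the first violation.

7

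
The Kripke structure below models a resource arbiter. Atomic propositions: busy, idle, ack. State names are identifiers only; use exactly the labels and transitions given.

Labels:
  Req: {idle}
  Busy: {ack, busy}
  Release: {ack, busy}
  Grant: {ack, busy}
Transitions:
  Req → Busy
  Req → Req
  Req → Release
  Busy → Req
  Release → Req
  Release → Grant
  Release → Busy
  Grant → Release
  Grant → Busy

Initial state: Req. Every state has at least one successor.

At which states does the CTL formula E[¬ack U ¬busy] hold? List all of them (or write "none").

{Req}

States satisfying ¬ack: {Req}.
States satisfying ¬busy: {Req}.
States satisfying E[¬ack U ¬busy]: {Req}.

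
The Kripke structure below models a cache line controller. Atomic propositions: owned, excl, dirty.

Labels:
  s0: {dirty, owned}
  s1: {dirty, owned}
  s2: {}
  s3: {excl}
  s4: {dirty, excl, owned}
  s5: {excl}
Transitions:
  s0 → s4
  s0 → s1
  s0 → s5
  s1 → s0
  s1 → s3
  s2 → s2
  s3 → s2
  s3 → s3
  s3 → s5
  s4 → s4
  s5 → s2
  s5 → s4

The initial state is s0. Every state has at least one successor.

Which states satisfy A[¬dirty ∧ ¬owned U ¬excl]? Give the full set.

States satisfying ¬dirty ∧ ¬owned: {s2, s3, s5}.
States satisfying ¬excl: {s0, s1, s2}.
States satisfying A[¬dirty ∧ ¬owned U ¬excl]: {s0, s1, s2}.

{s0, s1, s2}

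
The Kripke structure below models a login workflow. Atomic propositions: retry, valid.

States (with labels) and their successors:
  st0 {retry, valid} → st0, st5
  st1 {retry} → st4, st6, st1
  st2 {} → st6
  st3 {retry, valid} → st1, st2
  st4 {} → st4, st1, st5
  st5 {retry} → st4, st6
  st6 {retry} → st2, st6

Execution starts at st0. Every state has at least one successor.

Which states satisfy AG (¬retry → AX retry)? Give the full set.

States satisfying ¬retry → AX retry: {st0, st1, st2, st3, st5, st6}.
States satisfying AG (¬retry → AX retry): {st2, st6}.

{st2, st6}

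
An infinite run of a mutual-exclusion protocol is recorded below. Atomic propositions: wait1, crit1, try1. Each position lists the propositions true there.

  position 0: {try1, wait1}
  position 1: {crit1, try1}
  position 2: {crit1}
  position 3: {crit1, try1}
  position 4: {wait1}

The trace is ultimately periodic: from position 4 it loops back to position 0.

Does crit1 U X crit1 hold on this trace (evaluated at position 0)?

Walking from position 0: X crit1 first holds at position 0, and crit1 holds at every earlier position along the way, so crit1 U X crit1 holds.

Holds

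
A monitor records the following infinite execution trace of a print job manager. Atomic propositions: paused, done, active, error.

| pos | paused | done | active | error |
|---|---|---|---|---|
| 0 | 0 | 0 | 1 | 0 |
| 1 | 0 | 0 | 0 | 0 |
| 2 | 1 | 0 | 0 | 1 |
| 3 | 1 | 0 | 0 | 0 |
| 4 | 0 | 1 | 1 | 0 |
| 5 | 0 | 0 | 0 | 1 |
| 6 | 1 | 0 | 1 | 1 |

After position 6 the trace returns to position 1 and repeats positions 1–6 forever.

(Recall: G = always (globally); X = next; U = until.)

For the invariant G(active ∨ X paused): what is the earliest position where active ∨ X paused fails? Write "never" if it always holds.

3

Check active ∨ X paused at each position in order: 0 ✓, 1 ✓, 2 ✓.
At position 3 the labels are {paused} and the next position 4 has {active, done}, so active ∨ X paused is false there. This is the first violation.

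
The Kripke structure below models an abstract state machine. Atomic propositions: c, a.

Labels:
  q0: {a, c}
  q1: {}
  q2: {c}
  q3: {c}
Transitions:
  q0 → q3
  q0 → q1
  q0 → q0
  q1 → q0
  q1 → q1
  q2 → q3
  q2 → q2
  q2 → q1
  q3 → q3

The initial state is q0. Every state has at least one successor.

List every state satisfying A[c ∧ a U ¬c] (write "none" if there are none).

{q1}

States satisfying c ∧ a: {q0}.
States satisfying ¬c: {q1}.
States satisfying A[c ∧ a U ¬c]: {q1}.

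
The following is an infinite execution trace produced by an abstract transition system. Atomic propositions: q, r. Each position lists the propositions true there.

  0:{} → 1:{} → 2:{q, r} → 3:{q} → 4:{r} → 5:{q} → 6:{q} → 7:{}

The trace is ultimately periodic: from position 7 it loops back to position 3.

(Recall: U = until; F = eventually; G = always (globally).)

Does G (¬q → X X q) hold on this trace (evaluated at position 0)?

¬q → X X q must hold at every position from 0 onward. It fails at position 7, so G (¬q → X X q) is false.
Positions where ¬q holds: 0, 1, 4, 7.
Check X X q at each: 0→ok, 1→ok, 4→ok, 7→fails.

No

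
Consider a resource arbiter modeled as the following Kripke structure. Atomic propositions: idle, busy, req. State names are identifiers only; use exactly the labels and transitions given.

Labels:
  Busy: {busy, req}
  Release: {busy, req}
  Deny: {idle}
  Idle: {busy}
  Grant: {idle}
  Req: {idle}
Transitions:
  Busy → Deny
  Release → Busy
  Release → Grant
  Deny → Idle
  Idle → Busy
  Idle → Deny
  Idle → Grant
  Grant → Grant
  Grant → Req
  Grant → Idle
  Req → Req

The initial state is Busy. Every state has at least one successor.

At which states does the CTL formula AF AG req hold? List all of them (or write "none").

none

States satisfying AG req: ∅.
States satisfying AF AG req: ∅.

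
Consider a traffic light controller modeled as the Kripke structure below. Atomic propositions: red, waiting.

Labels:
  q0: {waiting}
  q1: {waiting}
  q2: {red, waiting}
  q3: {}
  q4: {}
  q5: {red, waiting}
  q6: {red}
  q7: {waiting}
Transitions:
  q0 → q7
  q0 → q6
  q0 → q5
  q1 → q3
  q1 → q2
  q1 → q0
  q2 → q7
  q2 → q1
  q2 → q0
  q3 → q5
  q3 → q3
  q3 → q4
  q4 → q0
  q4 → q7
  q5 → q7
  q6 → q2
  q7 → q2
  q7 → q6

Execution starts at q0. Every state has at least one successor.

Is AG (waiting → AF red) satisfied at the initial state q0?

States satisfying waiting → AF red: {q0, q2, q3, q4, q5, q6, q7}.
States satisfying AG (waiting → AF red): ∅.
q1 is reachable from q0 and violates waiting → AF red, so AG fails at q0.
q0 ∉ Sat(AG (waiting → AF red)).

Violated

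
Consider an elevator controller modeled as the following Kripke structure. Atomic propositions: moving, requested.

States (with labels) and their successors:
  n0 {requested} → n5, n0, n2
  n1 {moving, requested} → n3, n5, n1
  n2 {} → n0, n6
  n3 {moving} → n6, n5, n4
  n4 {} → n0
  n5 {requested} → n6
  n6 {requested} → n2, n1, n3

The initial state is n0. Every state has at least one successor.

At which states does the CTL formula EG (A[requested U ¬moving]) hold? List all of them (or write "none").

{n0, n2, n4, n5, n6}

States satisfying A[requested U ¬moving]: {n0, n2, n4, n5, n6}.
States satisfying EG (A[requested U ¬moving]): {n0, n2, n4, n5, n6}.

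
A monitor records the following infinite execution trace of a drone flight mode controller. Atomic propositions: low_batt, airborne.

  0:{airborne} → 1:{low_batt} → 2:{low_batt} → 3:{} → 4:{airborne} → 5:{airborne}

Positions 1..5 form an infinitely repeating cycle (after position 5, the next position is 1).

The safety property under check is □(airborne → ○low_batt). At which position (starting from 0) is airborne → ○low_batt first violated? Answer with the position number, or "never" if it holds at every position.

4

Check airborne → ○low_batt at each position in order: 0 ✓, 1 ✓, 2 ✓, 3 ✓.
At position 4 the labels are {airborne} and the next position 5 has {airborne}, so airborne → ○low_batt is false there. This is the first violation.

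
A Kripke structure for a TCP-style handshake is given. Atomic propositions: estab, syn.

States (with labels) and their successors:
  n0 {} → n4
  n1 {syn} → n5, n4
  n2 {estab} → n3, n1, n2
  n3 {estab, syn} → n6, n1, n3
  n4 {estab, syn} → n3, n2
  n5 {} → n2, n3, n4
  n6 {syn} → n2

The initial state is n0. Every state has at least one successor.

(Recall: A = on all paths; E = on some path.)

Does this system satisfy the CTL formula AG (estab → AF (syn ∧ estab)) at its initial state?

Does not hold

States satisfying estab → AF (syn ∧ estab): {n0, n1, n3, n4, n5, n6}.
States satisfying AG (estab → AF (syn ∧ estab)): ∅.
n2 is reachable from n0 and violates estab → AF (syn ∧ estab), so AG fails at n0.
n0 ∉ Sat(AG (estab → AF (syn ∧ estab))).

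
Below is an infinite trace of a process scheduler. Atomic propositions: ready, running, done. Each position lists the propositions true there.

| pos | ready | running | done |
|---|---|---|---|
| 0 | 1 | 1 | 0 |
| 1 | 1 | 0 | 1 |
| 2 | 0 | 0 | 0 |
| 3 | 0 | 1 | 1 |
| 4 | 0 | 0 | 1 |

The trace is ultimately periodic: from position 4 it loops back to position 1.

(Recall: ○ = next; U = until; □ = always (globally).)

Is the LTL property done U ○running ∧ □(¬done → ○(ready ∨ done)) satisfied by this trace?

Walking from position 0: at position 0, ○running has not yet held and done fails, so done U ○running is false.
¬done → ○(ready ∨ done) holds at every position 0..4, and those are all positions ever visited, so □(¬done → ○(ready ∨ done)) holds.
Positions where ¬done holds: 0, 2.
Check ○(ready ∨ done) at each: 0→ok, 2→ok.
At position 0: done U ○running is false; □(¬done → ○(ready ∨ done)) is true; so done U ○running ∧ □(¬done → ○(ready ∨ done)) is false.

Does not hold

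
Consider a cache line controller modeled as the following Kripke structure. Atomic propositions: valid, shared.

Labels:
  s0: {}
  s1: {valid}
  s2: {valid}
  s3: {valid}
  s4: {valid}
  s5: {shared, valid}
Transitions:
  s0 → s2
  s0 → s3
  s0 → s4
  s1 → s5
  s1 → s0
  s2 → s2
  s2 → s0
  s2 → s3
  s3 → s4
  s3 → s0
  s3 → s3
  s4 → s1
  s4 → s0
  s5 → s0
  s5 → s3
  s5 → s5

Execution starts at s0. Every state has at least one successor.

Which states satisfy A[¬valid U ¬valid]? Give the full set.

States satisfying ¬valid: {s0}.
States satisfying A[¬valid U ¬valid]: {s0}.

{s0}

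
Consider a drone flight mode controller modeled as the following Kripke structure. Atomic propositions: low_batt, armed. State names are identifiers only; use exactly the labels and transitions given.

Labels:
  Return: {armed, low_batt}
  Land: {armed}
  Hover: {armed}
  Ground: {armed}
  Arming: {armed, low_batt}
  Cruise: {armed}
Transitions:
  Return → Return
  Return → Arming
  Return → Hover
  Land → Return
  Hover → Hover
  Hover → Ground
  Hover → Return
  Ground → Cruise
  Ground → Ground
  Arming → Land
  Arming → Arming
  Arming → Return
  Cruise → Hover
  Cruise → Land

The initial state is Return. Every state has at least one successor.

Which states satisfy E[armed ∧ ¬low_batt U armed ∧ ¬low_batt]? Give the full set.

{Land, Hover, Ground, Cruise}

States satisfying armed ∧ ¬low_batt: {Land, Hover, Ground, Cruise}.
States satisfying E[armed ∧ ¬low_batt U armed ∧ ¬low_batt]: {Land, Hover, Ground, Cruise}.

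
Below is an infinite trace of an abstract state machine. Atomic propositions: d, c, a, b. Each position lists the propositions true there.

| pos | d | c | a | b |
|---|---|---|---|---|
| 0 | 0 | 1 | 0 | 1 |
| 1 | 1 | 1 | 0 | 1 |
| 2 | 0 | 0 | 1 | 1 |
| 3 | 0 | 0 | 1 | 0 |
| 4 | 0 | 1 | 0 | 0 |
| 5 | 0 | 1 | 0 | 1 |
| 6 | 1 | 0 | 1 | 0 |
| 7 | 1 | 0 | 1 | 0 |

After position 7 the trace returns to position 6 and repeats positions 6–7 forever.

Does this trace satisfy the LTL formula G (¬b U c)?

¬b U c must hold at every position from 0 onward. It fails at position 2, so G (¬b U c) is false.

Does not hold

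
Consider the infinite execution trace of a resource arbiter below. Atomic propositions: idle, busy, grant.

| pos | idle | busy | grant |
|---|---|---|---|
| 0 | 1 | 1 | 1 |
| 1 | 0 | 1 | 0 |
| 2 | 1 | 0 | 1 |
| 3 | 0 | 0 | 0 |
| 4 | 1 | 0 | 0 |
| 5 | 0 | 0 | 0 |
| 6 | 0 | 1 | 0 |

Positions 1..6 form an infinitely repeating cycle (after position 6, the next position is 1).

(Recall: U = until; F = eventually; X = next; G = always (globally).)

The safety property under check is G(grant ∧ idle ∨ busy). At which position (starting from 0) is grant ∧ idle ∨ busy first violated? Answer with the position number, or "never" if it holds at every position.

3

Check grant ∧ idle ∨ busy at each position in order: 0 ✓, 1 ✓, 2 ✓.
At position 3 the labels are {}, so grant ∧ idle ∨ busy is false there. This is the first violation.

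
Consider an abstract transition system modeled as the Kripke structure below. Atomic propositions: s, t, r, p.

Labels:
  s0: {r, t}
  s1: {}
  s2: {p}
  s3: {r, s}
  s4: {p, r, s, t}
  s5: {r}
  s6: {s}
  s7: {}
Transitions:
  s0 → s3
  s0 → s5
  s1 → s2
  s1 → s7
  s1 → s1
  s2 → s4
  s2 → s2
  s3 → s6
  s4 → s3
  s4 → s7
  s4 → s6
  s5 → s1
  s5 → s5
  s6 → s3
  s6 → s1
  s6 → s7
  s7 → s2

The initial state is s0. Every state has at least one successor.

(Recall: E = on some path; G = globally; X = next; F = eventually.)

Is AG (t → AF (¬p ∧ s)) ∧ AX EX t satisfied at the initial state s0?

States satisfying t → AF (¬p ∧ s): {s1, s2, s3, s5, s6, s7}.
States satisfying AG (t → AF (¬p ∧ s)): ∅.
States satisfying EX t: {s2}.
States satisfying AX EX t: {s7}.
States satisfying AG (t → AF (¬p ∧ s)) ∧ AX EX t: ∅.
s0 ∉ Sat(AG (t → AF (¬p ∧ s)) ∧ AX EX t).

Does not hold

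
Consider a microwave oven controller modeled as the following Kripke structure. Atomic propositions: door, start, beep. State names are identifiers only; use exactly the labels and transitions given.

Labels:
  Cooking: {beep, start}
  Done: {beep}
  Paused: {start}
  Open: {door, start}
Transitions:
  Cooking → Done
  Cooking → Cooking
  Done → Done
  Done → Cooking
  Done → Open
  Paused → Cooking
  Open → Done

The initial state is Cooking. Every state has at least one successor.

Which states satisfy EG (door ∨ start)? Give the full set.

{Cooking, Paused}

States satisfying door ∨ start: {Cooking, Paused, Open}.
States satisfying EG (door ∨ start): {Cooking, Paused}.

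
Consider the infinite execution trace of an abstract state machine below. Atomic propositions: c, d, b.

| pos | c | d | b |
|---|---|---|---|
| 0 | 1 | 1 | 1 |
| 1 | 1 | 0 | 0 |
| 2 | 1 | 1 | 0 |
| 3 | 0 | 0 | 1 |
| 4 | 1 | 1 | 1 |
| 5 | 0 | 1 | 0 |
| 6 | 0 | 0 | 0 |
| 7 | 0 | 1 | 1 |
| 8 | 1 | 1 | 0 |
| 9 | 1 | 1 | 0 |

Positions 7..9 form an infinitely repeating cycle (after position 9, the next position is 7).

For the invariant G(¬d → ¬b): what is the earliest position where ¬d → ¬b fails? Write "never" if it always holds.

Check ¬d → ¬b at each position in order: 0 ✓, 1 ✓, 2 ✓.
At position 3 the labels are {b}, so ¬d → ¬b is false there. This is the first violation.

3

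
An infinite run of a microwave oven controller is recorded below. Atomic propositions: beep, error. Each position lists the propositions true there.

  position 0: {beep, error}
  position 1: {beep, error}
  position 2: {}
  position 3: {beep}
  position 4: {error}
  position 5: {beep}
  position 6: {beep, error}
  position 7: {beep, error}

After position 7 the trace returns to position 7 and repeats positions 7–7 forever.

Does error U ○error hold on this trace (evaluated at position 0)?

Walking from position 0: ○error first holds at position 0, and error holds at every earlier position along the way, so error U ○error holds.

Holds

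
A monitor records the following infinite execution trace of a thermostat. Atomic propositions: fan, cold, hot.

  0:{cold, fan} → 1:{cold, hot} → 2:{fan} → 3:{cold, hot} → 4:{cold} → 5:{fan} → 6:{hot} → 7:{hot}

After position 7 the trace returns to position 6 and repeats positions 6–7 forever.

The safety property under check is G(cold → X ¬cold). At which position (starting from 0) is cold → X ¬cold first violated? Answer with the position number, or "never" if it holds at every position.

At position 0 the labels are {cold, fan} and the next position 1 has {cold, hot}, so cold → X ¬cold is false there. This is the first violation.

0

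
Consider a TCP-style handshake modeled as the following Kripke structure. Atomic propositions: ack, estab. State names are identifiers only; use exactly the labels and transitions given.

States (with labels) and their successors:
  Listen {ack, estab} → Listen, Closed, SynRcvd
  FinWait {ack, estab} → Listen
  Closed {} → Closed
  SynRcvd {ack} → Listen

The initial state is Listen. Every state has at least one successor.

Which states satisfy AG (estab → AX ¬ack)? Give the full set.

States satisfying estab → AX ¬ack: {Closed, SynRcvd}.
States satisfying AG (estab → AX ¬ack): {Closed}.

{Closed}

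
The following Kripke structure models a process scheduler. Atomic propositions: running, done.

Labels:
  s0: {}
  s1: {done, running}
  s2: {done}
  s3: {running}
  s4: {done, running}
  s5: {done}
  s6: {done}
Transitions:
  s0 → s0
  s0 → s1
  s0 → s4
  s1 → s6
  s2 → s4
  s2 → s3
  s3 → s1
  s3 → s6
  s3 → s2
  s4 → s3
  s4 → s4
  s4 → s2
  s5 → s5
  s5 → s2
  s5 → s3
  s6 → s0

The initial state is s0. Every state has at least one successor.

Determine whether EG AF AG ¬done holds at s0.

States satisfying AF AG ¬done: ∅.
States satisfying EG AF AG ¬done: ∅.
No suitable path/successor from s0 witnesses the formula.
s0 ∉ Sat(EG AF AG ¬done).

Violated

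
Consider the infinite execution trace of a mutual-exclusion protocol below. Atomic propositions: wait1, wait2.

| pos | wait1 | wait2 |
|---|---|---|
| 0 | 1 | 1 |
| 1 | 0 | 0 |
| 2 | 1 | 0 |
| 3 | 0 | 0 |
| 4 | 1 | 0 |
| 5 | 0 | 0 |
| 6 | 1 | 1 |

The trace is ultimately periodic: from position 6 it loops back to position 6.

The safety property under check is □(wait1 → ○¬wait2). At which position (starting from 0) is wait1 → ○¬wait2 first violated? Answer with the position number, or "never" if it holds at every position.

6

Check wait1 → ○¬wait2 at each position in order: 0 ✓, 1 ✓, 2 ✓, 3 ✓, 4 ✓, 5 ✓.
At position 6 the labels are {wait1, wait2} and the next position 6 has {wait1, wait2}, so wait1 → ○¬wait2 is false there. This is the first violation.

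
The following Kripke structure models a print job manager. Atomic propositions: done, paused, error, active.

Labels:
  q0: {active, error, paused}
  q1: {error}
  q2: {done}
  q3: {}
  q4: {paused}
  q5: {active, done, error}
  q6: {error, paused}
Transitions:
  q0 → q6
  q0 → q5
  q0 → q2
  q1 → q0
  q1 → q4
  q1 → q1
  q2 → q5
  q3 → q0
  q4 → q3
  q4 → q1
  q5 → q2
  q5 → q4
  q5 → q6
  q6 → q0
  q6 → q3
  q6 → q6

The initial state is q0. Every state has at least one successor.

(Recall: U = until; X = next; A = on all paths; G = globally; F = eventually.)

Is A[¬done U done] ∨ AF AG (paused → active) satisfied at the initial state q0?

States satisfying ¬done: {q0, q1, q3, q4, q6}.
States satisfying done: {q2, q5}.
States satisfying A[¬done U done]: {q2, q5}.
States satisfying AG (paused → active): ∅.
States satisfying AF AG (paused → active): ∅.
States satisfying A[¬done U done] ∨ AF AG (paused → active): {q2, q5}.
q0 ∉ Sat(A[¬done U done] ∨ AF AG (paused → active)).

Does not hold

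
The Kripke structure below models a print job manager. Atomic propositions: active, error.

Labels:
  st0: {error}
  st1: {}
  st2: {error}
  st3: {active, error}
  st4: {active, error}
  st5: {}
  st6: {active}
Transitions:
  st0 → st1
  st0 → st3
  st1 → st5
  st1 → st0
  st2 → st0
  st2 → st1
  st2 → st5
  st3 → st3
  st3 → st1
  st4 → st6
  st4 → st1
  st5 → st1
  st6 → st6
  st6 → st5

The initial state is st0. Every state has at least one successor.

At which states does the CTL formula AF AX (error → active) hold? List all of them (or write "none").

States satisfying AX (error → active): {st0, st3, st4, st5, st6}.
States satisfying AF AX (error → active): {st0, st1, st2, st3, st4, st5, st6}.

{st0, st1, st2, st3, st4, st5, st6}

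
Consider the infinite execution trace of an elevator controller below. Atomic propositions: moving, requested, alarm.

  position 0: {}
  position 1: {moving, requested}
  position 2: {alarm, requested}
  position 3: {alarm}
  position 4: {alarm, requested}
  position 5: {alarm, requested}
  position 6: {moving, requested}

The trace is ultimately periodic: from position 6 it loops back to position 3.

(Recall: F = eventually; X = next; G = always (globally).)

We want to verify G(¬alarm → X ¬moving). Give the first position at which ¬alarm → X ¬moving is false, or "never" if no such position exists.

At position 0 the labels are {} and the next position 1 has {moving, requested}, so ¬alarm → X ¬moving is false there. This is the first violation.

0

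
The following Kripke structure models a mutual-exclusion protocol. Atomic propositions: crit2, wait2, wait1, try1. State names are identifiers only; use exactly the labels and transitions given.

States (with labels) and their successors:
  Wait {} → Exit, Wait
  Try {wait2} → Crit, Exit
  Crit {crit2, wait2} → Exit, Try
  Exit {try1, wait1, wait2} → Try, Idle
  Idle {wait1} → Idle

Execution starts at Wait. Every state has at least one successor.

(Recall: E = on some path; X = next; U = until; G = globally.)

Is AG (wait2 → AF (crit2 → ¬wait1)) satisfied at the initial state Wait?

Yes

States satisfying wait2 → AF (crit2 → ¬wait1): {Wait, Try, Crit, Exit, Idle}.
States satisfying AG (wait2 → AF (crit2 → ¬wait1)): {Wait, Try, Crit, Exit, Idle}.
Every state reachable from Wait satisfies wait2 → AF (crit2 → ¬wait1).
Wait ∈ Sat(AG (wait2 → AF (crit2 → ¬wait1))).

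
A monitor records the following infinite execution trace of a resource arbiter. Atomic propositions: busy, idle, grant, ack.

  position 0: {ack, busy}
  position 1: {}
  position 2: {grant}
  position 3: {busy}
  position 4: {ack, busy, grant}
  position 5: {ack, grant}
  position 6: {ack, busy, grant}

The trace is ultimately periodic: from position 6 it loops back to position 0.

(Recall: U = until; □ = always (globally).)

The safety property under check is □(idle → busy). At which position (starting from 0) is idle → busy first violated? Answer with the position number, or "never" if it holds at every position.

idle → busy holds at every position 0..6, and those are all the positions the trace ever visits, so the invariant □(idle → busy) is never violated.

never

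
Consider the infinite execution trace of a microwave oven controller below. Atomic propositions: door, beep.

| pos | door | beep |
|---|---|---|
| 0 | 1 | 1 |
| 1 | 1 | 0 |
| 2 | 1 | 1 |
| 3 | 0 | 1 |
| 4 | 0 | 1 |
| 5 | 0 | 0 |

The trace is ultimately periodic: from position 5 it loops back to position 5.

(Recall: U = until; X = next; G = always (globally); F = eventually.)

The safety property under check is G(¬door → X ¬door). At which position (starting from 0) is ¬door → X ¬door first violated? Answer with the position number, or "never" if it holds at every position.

¬door → X ¬door holds at every position 0..5, and those are all the positions the trace ever visits, so the invariant G(¬door → X ¬door) is never violated.

never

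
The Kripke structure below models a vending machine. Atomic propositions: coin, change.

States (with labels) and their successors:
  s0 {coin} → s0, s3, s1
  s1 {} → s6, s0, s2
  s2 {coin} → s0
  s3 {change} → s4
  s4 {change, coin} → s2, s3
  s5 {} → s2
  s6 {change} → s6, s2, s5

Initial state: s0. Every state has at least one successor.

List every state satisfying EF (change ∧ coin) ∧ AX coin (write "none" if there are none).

States satisfying change ∧ coin: {s4}.
States satisfying EF (change ∧ coin): {s0, s1, s2, s3, s4, s5, s6}.
States satisfying coin: {s0, s2, s4}.
States satisfying AX coin: {s2, s3, s5}.
States satisfying EF (change ∧ coin) ∧ AX coin: {s2, s3, s5}.

{s2, s3, s5}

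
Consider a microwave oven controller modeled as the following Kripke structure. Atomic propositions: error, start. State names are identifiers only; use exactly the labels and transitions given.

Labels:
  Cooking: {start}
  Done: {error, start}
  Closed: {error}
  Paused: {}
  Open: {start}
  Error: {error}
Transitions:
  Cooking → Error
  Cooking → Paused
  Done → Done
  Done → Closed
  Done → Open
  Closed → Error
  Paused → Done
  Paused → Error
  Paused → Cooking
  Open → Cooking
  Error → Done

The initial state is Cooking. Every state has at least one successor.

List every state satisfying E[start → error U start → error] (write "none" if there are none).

{Done, Closed, Paused, Error}

States satisfying start → error: {Done, Closed, Paused, Error}.
States satisfying E[start → error U start → error]: {Done, Closed, Paused, Error}.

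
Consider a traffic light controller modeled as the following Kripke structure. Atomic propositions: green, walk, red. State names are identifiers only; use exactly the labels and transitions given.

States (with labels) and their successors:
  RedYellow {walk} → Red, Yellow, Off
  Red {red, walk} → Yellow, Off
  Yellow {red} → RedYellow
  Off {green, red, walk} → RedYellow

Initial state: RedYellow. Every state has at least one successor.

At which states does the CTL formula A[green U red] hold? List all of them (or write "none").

States satisfying green: {Off}.
States satisfying red: {Red, Yellow, Off}.
States satisfying A[green U red]: {Red, Yellow, Off}.

{Red, Yellow, Off}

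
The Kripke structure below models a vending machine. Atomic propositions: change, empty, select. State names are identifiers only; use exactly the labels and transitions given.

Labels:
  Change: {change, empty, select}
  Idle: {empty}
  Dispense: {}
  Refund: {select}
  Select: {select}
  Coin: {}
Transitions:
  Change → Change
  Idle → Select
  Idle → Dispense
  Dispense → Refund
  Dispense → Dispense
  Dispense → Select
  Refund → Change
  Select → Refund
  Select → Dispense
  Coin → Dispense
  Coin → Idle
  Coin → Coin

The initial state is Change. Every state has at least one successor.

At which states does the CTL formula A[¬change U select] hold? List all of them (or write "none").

States satisfying ¬change: {Idle, Dispense, Refund, Select, Coin}.
States satisfying select: {Change, Refund, Select}.
States satisfying A[¬change U select]: {Change, Refund, Select}.

{Change, Refund, Select}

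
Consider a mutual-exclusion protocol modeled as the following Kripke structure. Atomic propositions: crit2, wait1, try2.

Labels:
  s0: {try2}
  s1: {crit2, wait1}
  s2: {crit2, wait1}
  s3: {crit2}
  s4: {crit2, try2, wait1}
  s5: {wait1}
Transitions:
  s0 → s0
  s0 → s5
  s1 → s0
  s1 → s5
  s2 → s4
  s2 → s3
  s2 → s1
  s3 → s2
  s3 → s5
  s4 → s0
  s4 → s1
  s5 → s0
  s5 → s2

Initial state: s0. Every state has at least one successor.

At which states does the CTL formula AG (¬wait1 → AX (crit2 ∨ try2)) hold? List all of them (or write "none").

States satisfying ¬wait1 → AX (crit2 ∨ try2): {s1, s2, s4, s5}.
States satisfying AG (¬wait1 → AX (crit2 ∨ try2)): ∅.

none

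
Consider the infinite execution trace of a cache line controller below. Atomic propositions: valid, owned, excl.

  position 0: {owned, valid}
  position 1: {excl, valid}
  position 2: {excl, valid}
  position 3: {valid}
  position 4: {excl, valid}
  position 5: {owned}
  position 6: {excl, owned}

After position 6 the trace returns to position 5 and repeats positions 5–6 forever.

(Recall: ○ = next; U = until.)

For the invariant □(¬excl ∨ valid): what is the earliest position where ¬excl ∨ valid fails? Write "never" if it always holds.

6

Check ¬excl ∨ valid at each position in order: 0 ✓, 1 ✓, 2 ✓, 3 ✓, 4 ✓, 5 ✓.
At position 6 the labels are {excl, owned}, so ¬excl ∨ valid is false there. This is the first violation.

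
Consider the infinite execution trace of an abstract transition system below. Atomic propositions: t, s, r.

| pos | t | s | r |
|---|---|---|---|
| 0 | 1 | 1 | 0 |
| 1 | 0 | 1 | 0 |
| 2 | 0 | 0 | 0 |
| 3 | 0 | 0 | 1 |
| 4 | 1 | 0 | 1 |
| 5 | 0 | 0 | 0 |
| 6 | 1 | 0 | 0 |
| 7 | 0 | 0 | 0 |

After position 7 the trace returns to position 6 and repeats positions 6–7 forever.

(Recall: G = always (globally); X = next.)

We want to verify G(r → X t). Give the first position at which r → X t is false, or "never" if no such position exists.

4

Check r → X t at each position in order: 0 ✓, 1 ✓, 2 ✓, 3 ✓.
At position 4 the labels are {r, t} and the next position 5 has {}, so r → X t is false there. This is the first violation.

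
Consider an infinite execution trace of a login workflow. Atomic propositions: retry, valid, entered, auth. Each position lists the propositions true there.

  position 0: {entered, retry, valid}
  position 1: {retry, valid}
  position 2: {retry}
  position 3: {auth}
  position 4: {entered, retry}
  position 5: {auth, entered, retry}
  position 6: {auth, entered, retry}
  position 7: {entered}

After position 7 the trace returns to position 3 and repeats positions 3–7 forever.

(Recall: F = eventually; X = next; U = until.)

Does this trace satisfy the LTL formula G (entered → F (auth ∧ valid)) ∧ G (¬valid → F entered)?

Does not hold

entered → F (auth ∧ valid) must hold at every position from 0 onward. It fails at position 0, so G (entered → F (auth ∧ valid)) is false.
Positions where entered holds: 0, 4, 5, 6, 7.
Check F (auth ∧ valid) at each: 0→fails, 4→fails, 5→fails, 6→fails, 7→fails.
¬valid → F entered holds at every position 0..7, and those are all positions ever visited, so G (¬valid → F entered) holds.
Positions where ¬valid holds: 2, 3, 4, 5, 6, 7.
Check F entered at each: 2→ok, 3→ok, 4→ok, 5→ok, 6→ok, 7→ok.
At position 0: G (entered → F (auth ∧ valid)) is false; G (¬valid → F entered) is true; so G (entered → F (auth ∧ valid)) ∧ G (¬valid → F entered) is false.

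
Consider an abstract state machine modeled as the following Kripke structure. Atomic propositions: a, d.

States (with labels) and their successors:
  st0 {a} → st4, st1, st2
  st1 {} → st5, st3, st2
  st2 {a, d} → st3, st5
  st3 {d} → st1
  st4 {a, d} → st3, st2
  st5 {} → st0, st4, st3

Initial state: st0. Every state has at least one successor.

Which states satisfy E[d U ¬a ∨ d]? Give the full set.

{st1, st2, st3, st4, st5}

States satisfying d: {st2, st3, st4}.
States satisfying ¬a ∨ d: {st1, st2, st3, st4, st5}.
States satisfying E[d U ¬a ∨ d]: {st1, st2, st3, st4, st5}.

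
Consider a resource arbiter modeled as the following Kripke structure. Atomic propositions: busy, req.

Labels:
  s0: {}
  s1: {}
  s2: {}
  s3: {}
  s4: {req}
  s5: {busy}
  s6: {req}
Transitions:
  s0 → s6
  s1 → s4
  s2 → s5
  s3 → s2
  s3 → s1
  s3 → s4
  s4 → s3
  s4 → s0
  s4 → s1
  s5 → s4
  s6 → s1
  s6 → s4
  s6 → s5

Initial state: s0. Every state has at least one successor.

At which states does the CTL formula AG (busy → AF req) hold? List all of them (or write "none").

States satisfying busy → AF req: {s0, s1, s2, s3, s4, s5, s6}.
States satisfying AG (busy → AF req): {s0, s1, s2, s3, s4, s5, s6}.

{s0, s1, s2, s3, s4, s5, s6}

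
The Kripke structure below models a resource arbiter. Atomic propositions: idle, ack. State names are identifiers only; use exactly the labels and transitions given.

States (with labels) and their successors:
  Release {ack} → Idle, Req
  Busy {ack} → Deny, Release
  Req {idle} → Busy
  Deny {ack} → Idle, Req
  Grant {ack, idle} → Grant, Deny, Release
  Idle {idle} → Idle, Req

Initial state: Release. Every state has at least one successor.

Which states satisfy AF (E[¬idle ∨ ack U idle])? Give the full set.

{Release, Busy, Req, Deny, Grant, Idle}

States satisfying E[¬idle ∨ ack U idle]: {Release, Busy, Req, Deny, Grant, Idle}.
States satisfying AF (E[¬idle ∨ ack U idle]): {Release, Busy, Req, Deny, Grant, Idle}.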